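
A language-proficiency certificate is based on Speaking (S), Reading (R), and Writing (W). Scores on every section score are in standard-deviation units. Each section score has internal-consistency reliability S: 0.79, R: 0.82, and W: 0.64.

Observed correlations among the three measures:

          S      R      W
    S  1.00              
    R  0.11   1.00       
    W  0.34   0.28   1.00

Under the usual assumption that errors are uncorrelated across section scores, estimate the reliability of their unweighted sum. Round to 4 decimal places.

Var(S+R+W) = 3 + 2·[0.11 + 0.34 + 0.28] = 3 + 1.46 = 4.46.
Because errors are independent across components, Cov(Tᵢ,Tⱼ) = Cov(Xᵢ,Xⱼ); the off-diagonal part of the true-score variance is the same as above.
True-score variance = [0.79 + 0.82 + 0.64] + 1.46 = 2.25 + 1.46 = 3.71.
Reliability = 3.71 / 4.46 = 0.8318.

0.8318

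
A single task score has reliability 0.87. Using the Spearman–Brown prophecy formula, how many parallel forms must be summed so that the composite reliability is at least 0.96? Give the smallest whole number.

4

k ≥ ρ*(1−ρ₁)/(ρ₁(1−ρ*)) = 0.96·0.13 / (0.87·0.04) = 3.586.
Smallest integer k = 4.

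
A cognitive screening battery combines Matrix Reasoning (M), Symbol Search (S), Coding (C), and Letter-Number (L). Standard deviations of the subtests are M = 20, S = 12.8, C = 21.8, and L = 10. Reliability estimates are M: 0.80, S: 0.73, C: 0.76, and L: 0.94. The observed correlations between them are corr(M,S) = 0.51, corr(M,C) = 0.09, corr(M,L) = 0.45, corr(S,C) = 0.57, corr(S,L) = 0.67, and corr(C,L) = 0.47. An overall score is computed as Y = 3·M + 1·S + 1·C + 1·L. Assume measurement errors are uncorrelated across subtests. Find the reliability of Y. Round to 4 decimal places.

0.8659

Var(Y) = 3²·20² + 12.8² + 21.8² + 10² + 2·[3·20·12.8·0.51 + 3·20·21.8·0.09 + 3·20·10·0.45 + 12.8·21.8·0.57 + 12.8·10·0.67 + 21.8·10·0.47] = 4339.08 + 2253.35 = 6592.43.
With uncorrelated errors the cross-covariances are all true-score covariance, so they carry over unchanged; only the diagonal terms shrink to ρᵢσᵢ².
True-score variance = [3²·20²·0.80 + 12.8²·0.73 + 21.8²·0.76 + 10²·0.94] + 2253.35 = 3454.79 + 2253.35 = 5708.13.
Reliability = 5708.13 / 6592.43 = 0.8659.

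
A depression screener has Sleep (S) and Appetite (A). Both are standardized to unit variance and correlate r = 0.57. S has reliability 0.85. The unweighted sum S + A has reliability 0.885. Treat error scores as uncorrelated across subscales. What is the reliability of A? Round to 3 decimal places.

Var(S+A) = 2 + 2·0.57 = 3.140.
True-score variance = ρ_S + ρ_A + 2·0.57, so 0.885 = (0.85 + ρ_A + 1.14) / 3.140.
ρ_A = 0.885·3.140 − 0.85 − 1.14 = 0.789.

0.789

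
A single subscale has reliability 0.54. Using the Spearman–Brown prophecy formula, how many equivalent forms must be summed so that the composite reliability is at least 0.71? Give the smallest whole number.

3

k ≥ ρ*(1−ρ₁)/(ρ₁(1−ρ*)) = 0.71·0.46 / (0.54·0.29) = 2.086.
Smallest integer k = 3.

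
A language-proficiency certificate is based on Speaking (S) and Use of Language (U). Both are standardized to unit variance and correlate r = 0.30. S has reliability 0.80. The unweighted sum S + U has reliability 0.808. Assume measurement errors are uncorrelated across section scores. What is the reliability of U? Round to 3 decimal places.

0.701

Var(S+U) = 2 + 2·0.30 = 2.600.
True-score variance = ρ_S + ρ_U + 2·0.30, so 0.808 = (0.80 + ρ_U + 0.60) / 2.600.
ρ_U = 0.808·2.600 − 0.80 − 0.60 = 0.701.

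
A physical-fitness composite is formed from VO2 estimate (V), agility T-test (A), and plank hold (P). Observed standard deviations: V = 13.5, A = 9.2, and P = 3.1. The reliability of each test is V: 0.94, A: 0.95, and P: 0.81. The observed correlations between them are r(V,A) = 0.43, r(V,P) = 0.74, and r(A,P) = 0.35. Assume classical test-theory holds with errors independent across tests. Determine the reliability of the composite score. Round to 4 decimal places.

Var(V+A+P) = 13.5² + 9.2² + 3.1² + 2·[13.5·9.2·0.43 + 13.5·3.1·0.74 + 9.2·3.1·0.35] = 276.5 + 188.714 = 465.214.
With uncorrelated errors the cross-covariances are all true-score covariance, so they carry over unchanged; only the diagonal terms shrink to ρᵢσᵢ².
True-score variance = [13.5²·0.94 + 9.2²·0.95 + 3.1²·0.81] + 188.714 = 259.507 + 188.714 = 448.221.
Reliability = 448.221 / 465.214 = 0.9635.

0.9635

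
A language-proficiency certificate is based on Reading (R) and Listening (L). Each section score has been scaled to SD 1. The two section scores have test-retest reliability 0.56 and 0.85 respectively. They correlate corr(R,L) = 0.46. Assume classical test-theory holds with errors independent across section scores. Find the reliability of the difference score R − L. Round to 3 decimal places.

0.454

Var(R−L) = 1 + 1 − 2·0.46 = 2 − 0.92 = 1.08.
Because errors are independent across components, Cov(Tᵢ,Tⱼ) = Cov(Xᵢ,Xⱼ); the off-diagonal part of the true-score variance is the same as above.
True-score variance = [0.56 + 0.85] − 0.92 = 1.41 − 0.92 = 0.49.
Reliability = 0.49 / 1.08 = 0.454.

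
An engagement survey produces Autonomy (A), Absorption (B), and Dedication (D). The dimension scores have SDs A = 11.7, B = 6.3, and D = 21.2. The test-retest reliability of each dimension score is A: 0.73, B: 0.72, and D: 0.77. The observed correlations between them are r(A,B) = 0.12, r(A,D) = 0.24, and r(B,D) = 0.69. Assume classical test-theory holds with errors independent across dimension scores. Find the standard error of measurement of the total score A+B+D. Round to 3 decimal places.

Var(total) = 626.02 + 321.062 = 947.082.
True-score variance = 474.575 + 321.062 = 795.638, so reliability = 0.8401.
Error variance = 947.082 − 795.638 = 151.445; SEM = √151.445 = 12.306.

12.306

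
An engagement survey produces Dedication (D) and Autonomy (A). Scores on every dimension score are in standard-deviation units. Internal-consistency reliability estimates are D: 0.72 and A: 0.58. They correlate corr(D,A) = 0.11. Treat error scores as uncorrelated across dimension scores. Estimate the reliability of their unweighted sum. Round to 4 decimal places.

0.6847

Var(D+A) = 2 + 2·[0.11] = 2 + 0.22 = 2.22.
Under uncorrelated errors the observed covariances equal the true-score covariances, so only the own-variance terms attenuate.
True-score variance = [0.72 + 0.58] + 0.22 = 1.3 + 0.22 = 1.52.
Reliability = 1.52 / 2.22 = 0.6847.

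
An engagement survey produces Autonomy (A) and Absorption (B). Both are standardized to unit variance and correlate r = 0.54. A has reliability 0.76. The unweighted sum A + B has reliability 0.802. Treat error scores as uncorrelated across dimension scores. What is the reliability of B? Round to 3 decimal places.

Var(A+B) = 2 + 2·0.54 = 3.080.
True-score variance = ρ_A + ρ_B + 2·0.54, so 0.802 = (0.76 + ρ_B + 1.08) / 3.080.
ρ_B = 0.802·3.080 − 0.76 − 1.08 = 0.630.

0.630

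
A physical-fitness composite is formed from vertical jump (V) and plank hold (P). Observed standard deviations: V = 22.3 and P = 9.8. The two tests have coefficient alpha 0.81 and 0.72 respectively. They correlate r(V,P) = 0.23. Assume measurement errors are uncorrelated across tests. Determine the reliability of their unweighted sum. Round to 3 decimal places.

0.825

Var(V+P) = 22.3² + 9.8² + 2·[22.3·9.8·0.23] = 593.33 + 100.528 = 693.858.
With uncorrelated errors the cross-covariances are all true-score covariance, so they carry over unchanged; only the diagonal terms shrink to ρᵢσᵢ².
True-score variance = [22.3²·0.81 + 9.8²·0.72] + 100.528 = 471.954 + 100.528 = 572.482.
Reliability = 572.482 / 693.858 = 0.825.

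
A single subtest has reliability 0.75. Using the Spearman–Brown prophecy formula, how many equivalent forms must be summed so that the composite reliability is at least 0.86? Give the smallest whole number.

3

k ≥ ρ*(1−ρ₁)/(ρ₁(1−ρ*)) = 0.86·0.25 / (0.75·0.14) = 2.048.
Smallest integer k = 3.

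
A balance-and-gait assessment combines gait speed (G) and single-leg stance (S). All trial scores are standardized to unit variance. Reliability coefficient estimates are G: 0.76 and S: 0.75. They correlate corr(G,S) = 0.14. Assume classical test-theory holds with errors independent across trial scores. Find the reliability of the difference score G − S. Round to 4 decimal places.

0.7151

Var(G−S) = 1 + 1 − 2·0.14 = 2 − 0.28 = 1.72.
With uncorrelated errors the cross-covariances are all true-score covariance, so they carry over unchanged; only the diagonal terms shrink to ρᵢσᵢ².
True-score variance = [0.76 + 0.75] − 0.28 = 1.51 − 0.28 = 1.23.
Reliability = 1.23 / 1.72 = 0.7151.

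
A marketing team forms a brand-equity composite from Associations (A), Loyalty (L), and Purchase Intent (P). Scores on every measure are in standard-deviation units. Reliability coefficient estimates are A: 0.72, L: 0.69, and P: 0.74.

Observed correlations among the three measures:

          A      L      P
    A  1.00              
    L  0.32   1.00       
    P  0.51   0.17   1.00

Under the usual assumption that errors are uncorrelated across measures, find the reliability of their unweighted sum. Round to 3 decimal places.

0.830

Var(A+L+P) = 3 + 2·[0.32 + 0.51 + 0.17] = 3 + 2 = 5.
Because errors are independent across components, Cov(Tᵢ,Tⱼ) = Cov(Xᵢ,Xⱼ); the off-diagonal part of the true-score variance is the same as above.
True-score variance = [0.72 + 0.69 + 0.74] + 2 = 2.15 + 2 = 4.15.
Reliability = 4.15 / 5 = 0.830.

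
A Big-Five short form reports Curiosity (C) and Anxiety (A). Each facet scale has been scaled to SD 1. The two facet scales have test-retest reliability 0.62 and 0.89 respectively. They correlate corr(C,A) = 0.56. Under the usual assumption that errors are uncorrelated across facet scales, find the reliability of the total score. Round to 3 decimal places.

0.843

Var(C+A) = 2 + 2·[0.56] = 2 + 1.12 = 3.12.
With uncorrelated errors the cross-covariances are all true-score covariance, so they carry over unchanged; only the diagonal terms shrink to ρᵢσᵢ².
True-score variance = [0.62 + 0.89] + 1.12 = 1.51 + 1.12 = 2.63.
Reliability = 2.63 / 3.12 = 0.843.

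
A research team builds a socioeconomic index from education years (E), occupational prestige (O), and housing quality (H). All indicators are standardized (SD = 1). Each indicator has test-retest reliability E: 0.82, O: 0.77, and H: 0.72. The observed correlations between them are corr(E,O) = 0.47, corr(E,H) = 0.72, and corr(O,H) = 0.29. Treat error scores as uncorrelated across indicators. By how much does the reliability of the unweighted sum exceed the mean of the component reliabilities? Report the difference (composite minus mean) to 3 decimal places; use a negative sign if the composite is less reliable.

0.114

Var(sum) = 3 + 2.96 = 5.96; true-score variance = 2.31 + 2.96 = 5.27; composite reliability = 0.8842.
Mean component reliability = 0.7700.
Difference = 0.8842 − 0.7700 = 0.114.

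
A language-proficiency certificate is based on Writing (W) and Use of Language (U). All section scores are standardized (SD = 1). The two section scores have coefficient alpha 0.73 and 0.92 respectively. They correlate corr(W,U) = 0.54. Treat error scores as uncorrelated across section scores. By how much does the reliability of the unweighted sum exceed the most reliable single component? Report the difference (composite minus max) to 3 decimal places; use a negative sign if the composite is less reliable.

Var(sum) = 2 + 1.08 = 3.08; true-score variance = 1.65 + 1.08 = 2.73; composite reliability = 0.8864.
Max component reliability = 0.9200.
Difference = 0.8864 − 0.9200 = -0.034.

-0.034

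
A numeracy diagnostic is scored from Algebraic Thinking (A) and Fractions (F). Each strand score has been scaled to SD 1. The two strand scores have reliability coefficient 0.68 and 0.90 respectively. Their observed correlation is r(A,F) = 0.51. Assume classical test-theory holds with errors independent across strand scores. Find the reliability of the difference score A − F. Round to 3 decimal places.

Var(A−F) = 1 + 1 − 2·0.51 = 2 − 1.02 = 0.98.
Because errors are independent across components, Cov(Tᵢ,Tⱼ) = Cov(Xᵢ,Xⱼ); the off-diagonal part of the true-score variance is the same as above.
True-score variance = [0.68 + 0.90] − 1.02 = 1.58 − 1.02 = 0.56.
Reliability = 0.56 / 0.98 = 0.571.

0.571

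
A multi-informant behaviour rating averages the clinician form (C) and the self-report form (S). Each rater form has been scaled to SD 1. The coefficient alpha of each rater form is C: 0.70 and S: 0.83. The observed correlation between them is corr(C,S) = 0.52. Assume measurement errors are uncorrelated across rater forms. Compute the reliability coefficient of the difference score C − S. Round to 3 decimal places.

0.510

Var(C−S) = 1 + 1 − 2·0.52 = 2 − 1.04 = 0.96.
Because errors are independent across components, Cov(Tᵢ,Tⱼ) = Cov(Xᵢ,Xⱼ); the off-diagonal part of the true-score variance is the same as above.
True-score variance = [0.70 + 0.83] − 1.04 = 1.53 − 1.04 = 0.49.
Reliability = 0.49 / 0.96 = 0.510.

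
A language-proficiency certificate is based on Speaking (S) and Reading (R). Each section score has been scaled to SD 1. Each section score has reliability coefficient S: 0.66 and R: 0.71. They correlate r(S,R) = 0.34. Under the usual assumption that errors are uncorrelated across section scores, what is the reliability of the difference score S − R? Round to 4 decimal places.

0.5227

Var(S−R) = 1 + 1 − 2·0.34 = 2 − 0.68 = 1.32.
Under uncorrelated errors the observed covariances equal the true-score covariances, so only the own-variance terms attenuate.
True-score variance = [0.66 + 0.71] − 0.68 = 1.37 − 0.68 = 0.69.
Reliability = 0.69 / 1.32 = 0.5227.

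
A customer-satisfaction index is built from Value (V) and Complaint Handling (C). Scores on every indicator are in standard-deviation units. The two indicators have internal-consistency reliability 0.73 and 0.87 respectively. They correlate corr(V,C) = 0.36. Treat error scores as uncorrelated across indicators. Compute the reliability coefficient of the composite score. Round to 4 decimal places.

0.8529

Var(V+C) = 2 + 2·[0.36] = 2 + 0.72 = 2.72.
With uncorrelated errors the cross-covariances are all true-score covariance, so they carry over unchanged; only the diagonal terms shrink to ρᵢσᵢ².
True-score variance = [0.73 + 0.87] + 0.72 = 1.6 + 0.72 = 2.32.
Reliability = 2.32 / 2.72 = 0.8529.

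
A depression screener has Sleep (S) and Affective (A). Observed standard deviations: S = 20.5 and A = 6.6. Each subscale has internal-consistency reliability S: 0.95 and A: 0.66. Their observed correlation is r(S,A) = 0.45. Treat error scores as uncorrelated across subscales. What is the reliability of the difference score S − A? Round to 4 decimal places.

Var(S−A) = 20.5² + 6.6² − 2·20.5·6.6·0.45 = 463.81 − 121.77 = 342.04.
With uncorrelated errors the cross-covariances are all true-score covariance, so they carry over unchanged; only the diagonal terms shrink to ρᵢσᵢ².
True-score variance = [20.5²·0.95 + 6.6²·0.66] − 121.77 = 427.987 − 121.77 = 306.217.
Reliability = 306.217 / 342.04 = 0.8953.

0.8953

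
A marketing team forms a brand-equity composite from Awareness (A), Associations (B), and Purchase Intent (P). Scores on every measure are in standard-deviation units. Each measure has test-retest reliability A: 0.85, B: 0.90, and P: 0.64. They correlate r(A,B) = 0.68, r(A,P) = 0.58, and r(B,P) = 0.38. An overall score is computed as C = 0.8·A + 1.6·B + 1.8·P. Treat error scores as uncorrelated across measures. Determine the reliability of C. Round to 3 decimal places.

Var(C) = 0.8² + 1.6² + 1.8² + 2·[1.28·0.68 + 1.44·0.58 + 2.88·0.38] = 6.44 + 5.6 = 12.04.
With uncorrelated errors the cross-covariances are all true-score covariance, so they carry over unchanged; only the diagonal terms shrink to ρᵢσᵢ².
True-score variance = [0.8²·0.85 + 1.6²·0.90 + 1.8²·0.64] + 5.6 = 4.9216 + 5.6 = 10.5216.
Reliability = 10.5216 / 12.04 = 0.874.

0.874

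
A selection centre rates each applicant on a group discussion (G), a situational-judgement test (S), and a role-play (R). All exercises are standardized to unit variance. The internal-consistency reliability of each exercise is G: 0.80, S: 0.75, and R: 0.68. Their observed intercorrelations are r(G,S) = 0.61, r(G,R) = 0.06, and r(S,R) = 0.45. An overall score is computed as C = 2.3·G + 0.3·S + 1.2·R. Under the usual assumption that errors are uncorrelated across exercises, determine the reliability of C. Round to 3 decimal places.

Var(C) = 2.3² + 0.3² + 1.2² + 2·[0.69·0.61 + 2.76·0.06 + 0.36·0.45] = 6.82 + 1.497 = 8.317.
With uncorrelated errors the cross-covariances are all true-score covariance, so they carry over unchanged; only the diagonal terms shrink to ρᵢσᵢ².
True-score variance = [2.3²·0.80 + 0.3²·0.75 + 1.2²·0.68] + 1.497 = 5.2787 + 1.497 = 6.7757.
Reliability = 6.7757 / 8.317 = 0.815.

0.815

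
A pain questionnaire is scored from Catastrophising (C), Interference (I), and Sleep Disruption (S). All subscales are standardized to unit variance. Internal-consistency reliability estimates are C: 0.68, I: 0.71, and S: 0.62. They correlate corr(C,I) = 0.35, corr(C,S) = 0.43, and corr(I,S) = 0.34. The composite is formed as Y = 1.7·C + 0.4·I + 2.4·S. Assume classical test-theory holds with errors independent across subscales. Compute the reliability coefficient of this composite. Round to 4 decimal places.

0.7650

Var(Y) = 1.7² + 0.4² + 2.4² + 2·[0.68·0.35 + 4.08·0.43 + 0.96·0.34] = 8.81 + 4.6376 = 13.4476.
Under uncorrelated errors the observed covariances equal the true-score covariances, so only the own-variance terms attenuate.
True-score variance = [1.7²·0.68 + 0.4²·0.71 + 2.4²·0.62] + 4.6376 = 5.65 + 4.6376 = 10.2876.
Reliability = 10.2876 / 13.4476 = 0.7650.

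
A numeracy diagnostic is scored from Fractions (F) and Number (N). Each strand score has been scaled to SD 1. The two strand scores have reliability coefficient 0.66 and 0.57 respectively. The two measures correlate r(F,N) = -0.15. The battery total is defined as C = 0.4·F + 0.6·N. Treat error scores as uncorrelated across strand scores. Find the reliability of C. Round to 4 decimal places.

0.5330

Var(C) = 0.4² + 0.6² + 2·[0.24·(-0.15)] = 0.52 − 0.072 = 0.448.
Because errors are independent across components, Cov(Tᵢ,Tⱼ) = Cov(Xᵢ,Xⱼ); the off-diagonal part of the true-score variance is the same as above.
True-score variance = [0.4²·0.66 + 0.6²·0.57] − 0.072 = 0.3108 − 0.072 = 0.2388.
Reliability = 0.2388 / 0.448 = 0.5330.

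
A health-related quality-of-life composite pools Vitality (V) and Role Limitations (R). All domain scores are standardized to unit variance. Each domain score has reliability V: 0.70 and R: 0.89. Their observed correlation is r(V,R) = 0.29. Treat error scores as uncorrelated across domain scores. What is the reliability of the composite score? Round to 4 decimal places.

0.8411

Var(V+R) = 2 + 2·[0.29] = 2 + 0.58 = 2.58.
With uncorrelated errors the cross-covariances are all true-score covariance, so they carry over unchanged; only the diagonal terms shrink to ρᵢσᵢ².
True-score variance = [0.70 + 0.89] + 0.58 = 1.59 + 0.58 = 2.17.
Reliability = 2.17 / 2.58 = 0.8411.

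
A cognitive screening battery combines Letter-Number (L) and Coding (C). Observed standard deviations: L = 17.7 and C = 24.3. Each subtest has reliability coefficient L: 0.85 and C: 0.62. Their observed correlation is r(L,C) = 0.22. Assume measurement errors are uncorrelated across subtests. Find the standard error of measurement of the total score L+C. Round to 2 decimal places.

16.47

Var(total) = 903.78 + 189.248 = 1093.03.
True-score variance = 632.4 + 189.248 = 821.649, so reliability = 0.7517.
Error variance = 1093.03 − 821.649 = 271.38; SEM = √271.38 = 16.47.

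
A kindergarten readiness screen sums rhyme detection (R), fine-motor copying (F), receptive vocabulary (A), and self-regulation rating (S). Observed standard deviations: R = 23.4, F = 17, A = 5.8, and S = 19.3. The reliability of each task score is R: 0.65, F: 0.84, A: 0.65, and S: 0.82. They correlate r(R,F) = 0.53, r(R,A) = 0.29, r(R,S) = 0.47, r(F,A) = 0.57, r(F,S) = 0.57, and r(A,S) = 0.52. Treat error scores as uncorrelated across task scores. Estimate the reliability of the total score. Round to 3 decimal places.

Var(R+F+A+S) = 23.4² + 17² + 5.8² + 19.3² + 2·[23.4·17·0.53 + 23.4·5.8·0.29 + 23.4·19.3·0.47 + 17·5.8·0.57 + 17·19.3·0.57 + 5.8·19.3·0.52] = 1242.69 + 1527.76 = 2770.45.
With uncorrelated errors the cross-covariances are all true-score covariance, so they carry over unchanged; only the diagonal terms shrink to ρᵢσᵢ².
True-score variance = [23.4²·0.65 + 17²·0.84 + 5.8²·0.65 + 19.3²·0.82] + 1527.76 = 925.982 + 1527.76 = 2453.75.
Reliability = 2453.75 / 2770.45 = 0.886.

0.886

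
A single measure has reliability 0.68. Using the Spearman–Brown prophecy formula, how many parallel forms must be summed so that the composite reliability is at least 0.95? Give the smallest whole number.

9

k ≥ ρ*(1−ρ₁)/(ρ₁(1−ρ*)) = 0.95·0.32 / (0.68·0.05) = 8.941.
Smallest integer k = 9.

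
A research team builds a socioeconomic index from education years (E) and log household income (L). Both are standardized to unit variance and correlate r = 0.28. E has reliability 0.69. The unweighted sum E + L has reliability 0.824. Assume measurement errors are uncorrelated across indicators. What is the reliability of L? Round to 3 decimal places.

0.859

Var(E+L) = 2 + 2·0.28 = 2.560.
True-score variance = ρ_E + ρ_L + 2·0.28, so 0.824 = (0.69 + ρ_L + 0.56) / 2.560.
ρ_L = 0.824·2.560 − 0.69 − 0.56 = 0.859.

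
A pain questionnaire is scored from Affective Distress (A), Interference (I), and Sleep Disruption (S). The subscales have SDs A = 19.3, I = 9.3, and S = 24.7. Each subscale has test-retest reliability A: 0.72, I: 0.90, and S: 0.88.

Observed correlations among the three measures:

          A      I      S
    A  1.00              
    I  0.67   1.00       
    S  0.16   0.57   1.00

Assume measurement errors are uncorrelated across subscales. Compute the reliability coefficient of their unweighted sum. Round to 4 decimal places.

0.8920

Var(A+I+S) = 19.3² + 9.3² + 24.7² + 2·[19.3·9.3·0.67 + 19.3·24.7·0.16 + 9.3·24.7·0.57] = 1069.07 + 654.933 = 1724.
Under uncorrelated errors the observed covariances equal the true-score covariances, so only the own-variance terms attenuate.
True-score variance = [19.3²·0.72 + 9.3²·0.90 + 24.7²·0.88] + 654.933 = 882.913 + 654.933 = 1537.85.
Reliability = 1537.85 / 1724 = 0.8920.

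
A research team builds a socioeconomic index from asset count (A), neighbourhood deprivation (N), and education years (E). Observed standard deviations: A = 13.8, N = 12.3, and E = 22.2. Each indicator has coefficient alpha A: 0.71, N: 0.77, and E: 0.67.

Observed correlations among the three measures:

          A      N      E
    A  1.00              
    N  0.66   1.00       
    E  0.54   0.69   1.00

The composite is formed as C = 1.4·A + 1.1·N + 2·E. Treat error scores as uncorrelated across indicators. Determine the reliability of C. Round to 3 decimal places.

0.827

Var(C) = 1.4²·13.8² + 1.1²·12.3² + 2²·22.2² + 2·[1.54·13.8·12.3·0.66 + 2.8·13.8·22.2·0.54 + 2.2·12.3·22.2·0.69] = 2527.68 + 2100.49 = 4628.17.
Under uncorrelated errors the observed covariances equal the true-score covariances, so only the own-variance terms attenuate.
True-score variance = [1.4²·13.8²·0.71 + 1.1²·12.3²·0.77 + 2²·22.2²·0.67] + 2100.49 = 1726.78 + 2100.49 = 3827.27.
Reliability = 3827.27 / 4628.17 = 0.827.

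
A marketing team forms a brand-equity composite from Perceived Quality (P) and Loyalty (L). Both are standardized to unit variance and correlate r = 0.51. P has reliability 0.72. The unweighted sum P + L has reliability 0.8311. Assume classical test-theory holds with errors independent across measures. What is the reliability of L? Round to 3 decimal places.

0.770

Var(P+L) = 2 + 2·0.51 = 3.020.
True-score variance = ρ_P + ρ_L + 2·0.51, so 0.8311 = (0.72 + ρ_L + 1.02) / 3.020.
ρ_L = 0.8311·3.020 − 0.72 − 1.02 = 0.770.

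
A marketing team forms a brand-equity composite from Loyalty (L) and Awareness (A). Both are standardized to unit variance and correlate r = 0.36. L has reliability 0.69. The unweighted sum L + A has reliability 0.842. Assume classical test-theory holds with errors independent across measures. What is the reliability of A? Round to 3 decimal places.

Var(L+A) = 2 + 2·0.36 = 2.720.
True-score variance = ρ_L + ρ_A + 2·0.36, so 0.842 = (0.69 + ρ_A + 0.72) / 2.720.
ρ_A = 0.842·2.720 − 0.69 − 0.72 = 0.880.

0.880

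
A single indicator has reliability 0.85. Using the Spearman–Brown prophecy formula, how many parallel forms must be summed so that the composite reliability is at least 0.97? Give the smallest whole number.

k ≥ ρ*(1−ρ₁)/(ρ₁(1−ρ*)) = 0.97·0.15 / (0.85·0.03) = 5.706.
Smallest integer k = 6.

6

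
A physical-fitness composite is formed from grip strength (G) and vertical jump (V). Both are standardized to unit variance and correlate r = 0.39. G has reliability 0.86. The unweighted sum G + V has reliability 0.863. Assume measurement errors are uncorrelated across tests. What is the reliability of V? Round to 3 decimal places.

Var(G+V) = 2 + 2·0.39 = 2.780.
True-score variance = ρ_G + ρ_V + 2·0.39, so 0.863 = (0.86 + ρ_V + 0.78) / 2.780.
ρ_V = 0.863·2.780 − 0.86 − 0.78 = 0.759.

0.759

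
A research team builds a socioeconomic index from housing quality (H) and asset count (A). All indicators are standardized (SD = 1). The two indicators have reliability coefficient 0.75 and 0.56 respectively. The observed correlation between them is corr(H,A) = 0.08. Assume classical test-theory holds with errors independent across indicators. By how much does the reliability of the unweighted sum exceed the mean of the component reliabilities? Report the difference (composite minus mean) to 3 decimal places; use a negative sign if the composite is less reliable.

0.026

Var(sum) = 2 + 0.16 = 2.16; true-score variance = 1.31 + 0.16 = 1.47; composite reliability = 0.6806.
Mean component reliability = 0.6550.
Difference = 0.6806 − 0.6550 = 0.026.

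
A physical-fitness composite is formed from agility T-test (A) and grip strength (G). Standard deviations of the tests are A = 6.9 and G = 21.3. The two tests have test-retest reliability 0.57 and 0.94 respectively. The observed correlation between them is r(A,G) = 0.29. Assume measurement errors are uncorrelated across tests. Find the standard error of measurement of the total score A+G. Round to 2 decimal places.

6.91

Var(total) = 501.3 + 85.2426 = 586.543.
True-score variance = 453.606 + 85.2426 = 538.849, so reliability = 0.9187.
Error variance = 586.543 − 538.849 = 47.6937; SEM = √47.6937 = 6.91.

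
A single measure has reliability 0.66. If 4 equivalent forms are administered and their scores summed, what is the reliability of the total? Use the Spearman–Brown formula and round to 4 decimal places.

ρ_k = kρ / (1 + (k−1)ρ) = 4·0.66 / (1 + 3·0.66) = 2.640 / 2.980 = 0.8859.

0.8859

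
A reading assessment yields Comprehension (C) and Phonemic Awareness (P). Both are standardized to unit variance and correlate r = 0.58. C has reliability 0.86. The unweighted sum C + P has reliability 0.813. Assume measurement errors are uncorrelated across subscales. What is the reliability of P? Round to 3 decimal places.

0.549

Var(C+P) = 2 + 2·0.58 = 3.160.
True-score variance = ρ_C + ρ_P + 2·0.58, so 0.813 = (0.86 + ρ_P + 1.16) / 3.160.
ρ_P = 0.813·3.160 − 0.86 − 1.16 = 0.549.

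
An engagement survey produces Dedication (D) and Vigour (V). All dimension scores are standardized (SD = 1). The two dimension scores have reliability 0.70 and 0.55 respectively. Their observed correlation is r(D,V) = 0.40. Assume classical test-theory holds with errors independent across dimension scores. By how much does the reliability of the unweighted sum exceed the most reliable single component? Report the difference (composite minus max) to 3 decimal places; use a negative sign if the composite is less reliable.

0.032

Var(sum) = 2 + 0.8 = 2.8; true-score variance = 1.25 + 0.8 = 2.05; composite reliability = 0.7321.
Max component reliability = 0.7000.
Difference = 0.7321 − 0.7000 = 0.032.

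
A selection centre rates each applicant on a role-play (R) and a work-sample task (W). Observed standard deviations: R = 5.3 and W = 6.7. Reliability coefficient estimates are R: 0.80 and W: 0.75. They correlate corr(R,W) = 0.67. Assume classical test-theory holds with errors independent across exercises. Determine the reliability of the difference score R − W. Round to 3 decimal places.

0.337

Var(R−W) = 5.3² + 6.7² − 2·5.3·6.7·0.67 = 72.98 − 47.5834 = 25.3966.
Because errors are independent across components, Cov(Tᵢ,Tⱼ) = Cov(Xᵢ,Xⱼ); the off-diagonal part of the true-score variance is the same as above.
True-score variance = [5.3²·0.80 + 6.7²·0.75] − 47.5834 = 56.1395 − 47.5834 = 8.5561.
Reliability = 8.5561 / 25.3966 = 0.337.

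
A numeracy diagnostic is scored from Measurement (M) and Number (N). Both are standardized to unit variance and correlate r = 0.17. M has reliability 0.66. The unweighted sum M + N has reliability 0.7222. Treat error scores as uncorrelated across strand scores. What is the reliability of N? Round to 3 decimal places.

Var(M+N) = 2 + 2·0.17 = 2.340.
True-score variance = ρ_M + ρ_N + 2·0.17, so 0.7222 = (0.66 + ρ_N + 0.34) / 2.340.
ρ_N = 0.7222·2.340 − 0.66 − 0.34 = 0.690.

0.690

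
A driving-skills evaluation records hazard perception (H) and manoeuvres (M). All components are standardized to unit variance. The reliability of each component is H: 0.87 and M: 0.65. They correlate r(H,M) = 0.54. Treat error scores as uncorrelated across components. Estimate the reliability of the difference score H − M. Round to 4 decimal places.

0.4783

Var(H−M) = 1 + 1 − 2·0.54 = 2 − 1.08 = 0.92.
Because errors are independent across components, Cov(Tᵢ,Tⱼ) = Cov(Xᵢ,Xⱼ); the off-diagonal part of the true-score variance is the same as above.
True-score variance = [0.87 + 0.65] − 1.08 = 1.52 − 1.08 = 0.44.
Reliability = 0.44 / 0.92 = 0.4783.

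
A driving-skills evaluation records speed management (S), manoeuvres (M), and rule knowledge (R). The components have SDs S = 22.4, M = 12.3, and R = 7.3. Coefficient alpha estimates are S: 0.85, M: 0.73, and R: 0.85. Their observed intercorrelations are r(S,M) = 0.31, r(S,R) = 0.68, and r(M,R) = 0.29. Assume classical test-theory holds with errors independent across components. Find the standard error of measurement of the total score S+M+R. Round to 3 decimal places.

11.140

Var(total) = 706.34 + 445.288 = 1151.63.
True-score variance = 582.234 + 445.288 = 1027.52, so reliability = 0.8922.
Error variance = 1151.63 − 1027.52 = 124.106; SEM = √124.106 = 11.140.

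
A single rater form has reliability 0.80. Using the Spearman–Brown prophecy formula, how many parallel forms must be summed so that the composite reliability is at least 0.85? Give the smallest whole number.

k ≥ ρ*(1−ρ₁)/(ρ₁(1−ρ*)) = 0.85·0.20 / (0.80·0.15) = 1.417.
Smallest integer k = 2.

2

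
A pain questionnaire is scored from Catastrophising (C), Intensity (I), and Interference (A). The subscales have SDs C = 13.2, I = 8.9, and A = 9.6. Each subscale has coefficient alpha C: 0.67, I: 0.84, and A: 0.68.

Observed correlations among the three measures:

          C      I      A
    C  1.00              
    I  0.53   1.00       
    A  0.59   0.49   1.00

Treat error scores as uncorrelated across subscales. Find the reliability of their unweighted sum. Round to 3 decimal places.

Var(C+I+A) = 13.2² + 8.9² + 9.6² + 2·[13.2·8.9·0.53 + 13.2·9.6·0.59 + 8.9·9.6·0.49] = 345.61 + 357.79 = 703.4.
Under uncorrelated errors the observed covariances equal the true-score covariances, so only the own-variance terms attenuate.
True-score variance = [13.2²·0.67 + 8.9²·0.84 + 9.6²·0.68] + 357.79 = 245.946 + 357.79 = 603.736.
Reliability = 603.736 / 703.4 = 0.858.

0.858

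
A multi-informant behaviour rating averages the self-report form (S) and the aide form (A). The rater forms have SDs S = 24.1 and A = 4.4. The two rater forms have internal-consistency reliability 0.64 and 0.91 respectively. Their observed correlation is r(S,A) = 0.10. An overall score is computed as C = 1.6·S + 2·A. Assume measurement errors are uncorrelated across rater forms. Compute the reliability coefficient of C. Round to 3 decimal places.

0.668

Var(C) = 1.6²·24.1² + 2²·4.4² + 2·[3.2·24.1·4.4·0.10] = 1564.31 + 67.8656 = 1632.18.
With uncorrelated errors the cross-covariances are all true-score covariance, so they carry over unchanged; only the diagonal terms shrink to ρᵢσᵢ².
True-score variance = [1.6²·24.1²·0.64 + 2²·4.4²·0.91] + 67.8656 = 1022.07 + 67.8656 = 1089.94.
Reliability = 1089.94 / 1632.18 = 0.668.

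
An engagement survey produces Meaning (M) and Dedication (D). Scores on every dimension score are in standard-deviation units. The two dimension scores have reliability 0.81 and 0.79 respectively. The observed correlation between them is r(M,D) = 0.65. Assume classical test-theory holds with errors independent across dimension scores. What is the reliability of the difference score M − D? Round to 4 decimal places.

0.4286

Var(M−D) = 1 + 1 − 2·0.65 = 2 − 1.3 = 0.7.
Under uncorrelated errors the observed covariances equal the true-score covariances, so only the own-variance terms attenuate.
True-score variance = [0.81 + 0.79] − 1.3 = 1.6 − 1.3 = 0.3.
Reliability = 0.3 / 0.7 = 0.4286.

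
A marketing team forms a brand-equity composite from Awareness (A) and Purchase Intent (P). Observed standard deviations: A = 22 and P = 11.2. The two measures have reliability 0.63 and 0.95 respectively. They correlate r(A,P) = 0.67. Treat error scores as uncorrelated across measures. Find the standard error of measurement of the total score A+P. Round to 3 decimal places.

Var(total) = 609.44 + 330.176 = 939.616.
True-score variance = 424.088 + 330.176 = 754.264, so reliability = 0.8027.
Error variance = 939.616 − 754.264 = 185.352; SEM = √185.352 = 13.614.

13.614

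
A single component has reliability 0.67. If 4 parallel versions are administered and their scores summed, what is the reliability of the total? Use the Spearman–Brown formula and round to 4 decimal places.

0.8904

ρ_k = kρ / (1 + (k−1)ρ) = 4·0.67 / (1 + 3·0.67) = 2.680 / 3.010 = 0.8904.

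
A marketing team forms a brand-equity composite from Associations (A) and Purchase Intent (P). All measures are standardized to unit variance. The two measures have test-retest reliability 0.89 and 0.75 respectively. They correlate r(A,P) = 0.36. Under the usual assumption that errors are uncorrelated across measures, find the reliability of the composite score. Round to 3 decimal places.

Var(A+P) = 2 + 2·[0.36] = 2 + 0.72 = 2.72.
With uncorrelated errors the cross-covariances are all true-score covariance, so they carry over unchanged; only the diagonal terms shrink to ρᵢσᵢ².
True-score variance = [0.89 + 0.75] + 0.72 = 1.64 + 0.72 = 2.36.
Reliability = 2.36 / 2.72 = 0.868.

0.868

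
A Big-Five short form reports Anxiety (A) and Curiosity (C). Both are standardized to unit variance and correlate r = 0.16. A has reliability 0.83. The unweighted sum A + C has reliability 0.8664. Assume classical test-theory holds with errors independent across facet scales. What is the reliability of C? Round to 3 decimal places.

Var(A+C) = 2 + 2·0.16 = 2.320.
True-score variance = ρ_A + ρ_C + 2·0.16, so 0.8664 = (0.83 + ρ_C + 0.32) / 2.320.
ρ_C = 0.8664·2.320 − 0.83 − 0.32 = 0.860.

0.860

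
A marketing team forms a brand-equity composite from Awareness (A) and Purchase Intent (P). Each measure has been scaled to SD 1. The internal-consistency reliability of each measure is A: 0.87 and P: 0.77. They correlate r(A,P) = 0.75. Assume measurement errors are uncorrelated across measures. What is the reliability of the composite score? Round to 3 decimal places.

0.897

Var(A+P) = 2 + 2·[0.75] = 2 + 1.5 = 3.5.
Under uncorrelated errors the observed covariances equal the true-score covariances, so only the own-variance terms attenuate.
True-score variance = [0.87 + 0.77] + 1.5 = 1.64 + 1.5 = 3.14.
Reliability = 3.14 / 3.5 = 0.897.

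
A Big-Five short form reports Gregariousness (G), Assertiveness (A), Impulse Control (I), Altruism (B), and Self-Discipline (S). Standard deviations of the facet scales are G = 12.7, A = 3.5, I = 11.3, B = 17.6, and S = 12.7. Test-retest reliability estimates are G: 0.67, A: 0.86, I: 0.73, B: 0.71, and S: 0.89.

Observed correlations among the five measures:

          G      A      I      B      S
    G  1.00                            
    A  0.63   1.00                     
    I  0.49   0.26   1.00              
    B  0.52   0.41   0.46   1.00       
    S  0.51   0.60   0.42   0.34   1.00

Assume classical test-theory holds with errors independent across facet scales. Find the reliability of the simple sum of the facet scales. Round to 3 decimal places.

Var(G+A+I+B+S) = 12.7² + 3.5² + 11.3² + 17.6² + 12.7² + 2·[12.7·3.5·0.63 + 12.7·11.3·0.49 + 12.7·17.6·0.52 + 12.7·12.7·0.51 + 3.5·11.3·0.26 + 3.5·17.6·0.41 + 3.5·12.7·0.60 + 11.3·17.6·0.46 + 11.3·12.7·0.42 + 17.6·12.7·0.34] = 772.28 + 1173.55 = 1945.83.
Under uncorrelated errors the observed covariances equal the true-score covariances, so only the own-variance terms attenuate.
True-score variance = [12.7²·0.67 + 3.5²·0.86 + 11.3²·0.73 + 17.6²·0.71 + 12.7²·0.89] + 1173.55 = 575.291 + 1173.55 = 1748.84.
Reliability = 1748.84 / 1945.83 = 0.899.

0.899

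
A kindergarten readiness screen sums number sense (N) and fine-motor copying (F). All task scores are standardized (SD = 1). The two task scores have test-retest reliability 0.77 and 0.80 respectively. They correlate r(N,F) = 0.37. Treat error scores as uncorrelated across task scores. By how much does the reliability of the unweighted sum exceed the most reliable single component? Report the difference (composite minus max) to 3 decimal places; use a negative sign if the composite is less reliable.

0.043

Var(sum) = 2 + 0.74 = 2.74; true-score variance = 1.57 + 0.74 = 2.31; composite reliability = 0.8431.
Max component reliability = 0.8000.
Difference = 0.8431 − 0.8000 = 0.043.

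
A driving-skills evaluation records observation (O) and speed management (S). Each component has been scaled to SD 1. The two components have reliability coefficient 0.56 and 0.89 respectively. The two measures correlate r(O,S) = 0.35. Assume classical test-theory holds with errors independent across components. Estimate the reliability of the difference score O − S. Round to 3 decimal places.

Var(O−S) = 1 + 1 − 2·0.35 = 2 − 0.7 = 1.3.
Under uncorrelated errors the observed covariances equal the true-score covariances, so only the own-variance terms attenuate.
True-score variance = [0.56 + 0.89] − 0.7 = 1.45 − 0.7 = 0.75.
Reliability = 0.75 / 1.3 = 0.577.

0.577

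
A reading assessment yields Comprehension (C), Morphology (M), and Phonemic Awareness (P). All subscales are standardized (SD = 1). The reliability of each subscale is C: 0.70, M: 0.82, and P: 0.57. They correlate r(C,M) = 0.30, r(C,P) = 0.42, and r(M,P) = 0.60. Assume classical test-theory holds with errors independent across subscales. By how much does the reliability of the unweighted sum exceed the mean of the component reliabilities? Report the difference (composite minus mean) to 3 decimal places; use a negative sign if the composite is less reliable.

0.142

Var(sum) = 3 + 2.64 = 5.64; true-score variance = 2.09 + 2.64 = 4.73; composite reliability = 0.8387.
Mean component reliability = 0.6967.
Difference = 0.8387 − 0.6967 = 0.142.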